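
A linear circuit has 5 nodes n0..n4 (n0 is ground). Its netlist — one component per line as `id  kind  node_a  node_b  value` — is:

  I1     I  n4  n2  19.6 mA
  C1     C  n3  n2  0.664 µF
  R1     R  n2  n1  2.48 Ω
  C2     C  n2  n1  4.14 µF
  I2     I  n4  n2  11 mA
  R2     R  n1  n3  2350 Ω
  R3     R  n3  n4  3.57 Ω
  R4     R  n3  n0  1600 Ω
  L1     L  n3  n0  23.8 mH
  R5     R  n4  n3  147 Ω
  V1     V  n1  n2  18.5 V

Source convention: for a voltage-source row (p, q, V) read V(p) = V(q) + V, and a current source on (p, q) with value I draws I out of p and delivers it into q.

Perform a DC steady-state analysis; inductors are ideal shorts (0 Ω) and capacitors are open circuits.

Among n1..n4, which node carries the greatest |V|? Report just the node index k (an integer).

1

Element admittances at DC:
  I1: injects 0.0196 A into n2 (from n4)
  Y(C1) = 0.000 S between n3,n2
  Y(R1) = 0.4032 S between n2,n1
  Y(C2) = 0.000 S between n2,n1
  I2: injects 0.011 A into n2 (from n4)
  Y(R2) = 0.0004255 S between n1,n3
  Y(R3) = 0.2801 S between n3,n4
  Y(R4) = 0.0006250 S between n3,n0
  L1: short n3↔n0 (DC inductor)
  Y(R5) = 0.006803 S between n4,n3
  V1: constraint V(n1)−V(n2) = 18.5
Assemble and solve the 6×6 MNA system:
  V(n1)=71.91  V(n2)=53.41  V(n3)=0.000  V(n4)=-0.1067
  i(L1)=0.000  i(V1)=-7.490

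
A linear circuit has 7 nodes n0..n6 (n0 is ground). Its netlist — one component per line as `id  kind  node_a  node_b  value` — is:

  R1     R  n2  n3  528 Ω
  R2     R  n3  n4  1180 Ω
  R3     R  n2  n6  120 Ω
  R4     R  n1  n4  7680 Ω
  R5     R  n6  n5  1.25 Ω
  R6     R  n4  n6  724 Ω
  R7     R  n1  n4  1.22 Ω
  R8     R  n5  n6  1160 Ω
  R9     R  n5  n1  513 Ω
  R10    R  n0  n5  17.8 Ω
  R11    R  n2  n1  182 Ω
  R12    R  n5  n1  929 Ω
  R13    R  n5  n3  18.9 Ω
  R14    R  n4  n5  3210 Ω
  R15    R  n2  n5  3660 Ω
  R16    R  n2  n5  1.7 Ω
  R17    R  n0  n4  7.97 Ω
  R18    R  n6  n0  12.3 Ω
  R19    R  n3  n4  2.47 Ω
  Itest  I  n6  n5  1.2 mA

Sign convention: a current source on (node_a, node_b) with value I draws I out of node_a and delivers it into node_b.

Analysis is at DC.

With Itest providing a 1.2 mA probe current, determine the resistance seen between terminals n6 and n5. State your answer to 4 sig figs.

Element admittances at DC:
  Y(R1) = 0.001894 S between n2,n3
  Y(R2) = 0.0008475 S between n3,n4
  Y(R3) = 0.008333 S between n2,n6
  Y(R4) = 0.0001302 S between n1,n4
  Y(R5) = 0.8000 S between n6,n5
  Y(R6) = 0.001381 S between n4,n6
  Y(R7) = 0.8197 S between n1,n4
  Y(R8) = 0.0008621 S between n5,n6
  Y(R9) = 0.001949 S between n5,n1
  Y(R10) = 0.05618 S between n0,n5
  Y(R11) = 0.005495 S between n2,n1
  Y(R12) = 0.001076 S between n5,n1
  Y(R13) = 0.05291 S between n5,n3
  Y(R14) = 0.0003115 S between n4,n5
  Y(R15) = 0.0002732 S between n2,n5
  Y(R16) = 0.5882 S between n2,n5
  Y(R17) = 0.1255 S between n0,n4
  Y(R18) = 0.08130 S between n6,n0
  Y(R19) = 0.4049 S between n3,n4
  Itest: injects 0.0012 A into n5 (from n6)
Assemble and solve the 6×6 MNA system:
  V(n1)=0.0002003  V(n2)=0.0006279  V(n3)=0.0002501  V(n4)=0.0001958  V(n5)=0.0006527  V(n6)=-0.0007532

R_eq = 1.172 Ω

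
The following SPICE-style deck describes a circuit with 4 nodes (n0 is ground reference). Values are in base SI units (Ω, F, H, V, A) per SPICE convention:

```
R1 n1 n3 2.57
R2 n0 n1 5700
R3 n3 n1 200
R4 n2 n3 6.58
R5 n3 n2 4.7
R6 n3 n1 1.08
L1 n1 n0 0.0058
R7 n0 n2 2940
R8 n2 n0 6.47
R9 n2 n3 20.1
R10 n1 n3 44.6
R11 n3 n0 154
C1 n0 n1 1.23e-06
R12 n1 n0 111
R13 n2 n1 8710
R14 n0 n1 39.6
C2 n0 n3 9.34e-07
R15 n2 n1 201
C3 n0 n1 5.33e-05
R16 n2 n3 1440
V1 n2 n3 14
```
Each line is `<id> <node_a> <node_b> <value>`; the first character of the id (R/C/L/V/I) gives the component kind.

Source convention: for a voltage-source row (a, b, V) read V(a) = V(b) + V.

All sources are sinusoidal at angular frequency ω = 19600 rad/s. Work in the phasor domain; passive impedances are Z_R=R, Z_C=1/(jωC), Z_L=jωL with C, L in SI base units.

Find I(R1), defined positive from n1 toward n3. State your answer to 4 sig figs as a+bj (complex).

0.5589+0.06479j A

Element admittances at ω=19600 rad/s:
  Y(R1) = 0.3891+0.000j S between n1,n3
  Y(R2) = 0.0001754+0.000j S between n0,n1
  Y(R3) = 0.005000+0.000j S between n3,n1
  Y(R4) = 0.1520+0.000j S between n2,n3
  Y(R5) = 0.2128+0.000j S between n3,n2
  Y(R6) = 0.9259+0.000j S between n3,n1
  Y(L1) = 0.000-0.008797j S between n1,n0
  Y(R7) = 0.0003401+0.000j S between n0,n2
  Y(R8) = 0.1546+0.000j S between n2,n0
  Y(R9) = 0.04975+0.000j S between n2,n3
  Y(R10) = 0.02242+0.000j S between n1,n3
  Y(R11) = 0.006494+0.000j S between n3,n0
  Y(C1) = 0.000+0.02411j S between n0,n1
  Y(R12) = 0.009009+0.000j S between n1,n0
  Y(R13) = 0.0001148+0.000j S between n2,n1
  Y(R14) = 0.02525+0.000j S between n0,n1
  Y(C2) = 0.000+0.01831j S between n0,n3
  Y(R15) = 0.004975+0.000j S between n2,n1
  Y(C3) = 0.000+1.045j S between n0,n1
  Y(R16) = 0.0006944+0.000j S between n2,n3
  V1: constraint V(n2)−V(n3) = 14
Assemble and solve the 4×4 MNA system:
  V(n1)=-0.2685+1.750j  V(n2)=12.30+1.584j  V(n3)=-1.705+1.584j
  i(V1)=-7.781-0.2445j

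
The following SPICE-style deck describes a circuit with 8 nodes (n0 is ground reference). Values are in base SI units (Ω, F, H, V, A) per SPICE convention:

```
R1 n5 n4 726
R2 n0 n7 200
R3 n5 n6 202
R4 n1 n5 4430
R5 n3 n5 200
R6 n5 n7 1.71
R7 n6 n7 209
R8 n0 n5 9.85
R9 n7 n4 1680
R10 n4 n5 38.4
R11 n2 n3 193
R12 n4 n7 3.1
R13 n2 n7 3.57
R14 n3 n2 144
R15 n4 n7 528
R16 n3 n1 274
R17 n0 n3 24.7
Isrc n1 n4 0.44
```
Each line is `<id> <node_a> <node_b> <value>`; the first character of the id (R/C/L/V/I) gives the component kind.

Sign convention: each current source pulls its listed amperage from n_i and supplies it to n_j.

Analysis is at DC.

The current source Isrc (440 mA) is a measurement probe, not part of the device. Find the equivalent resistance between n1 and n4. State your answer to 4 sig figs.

R_eq = 280.8 Ω

MNA unknowns: 7 node voltages V₁..V_7
R1: Y=0.001377 on G[5,4]
R2: Y=0.005000 on G[0,7]
R3: Y=0.004950 on G[5,6]
R4: Y=0.0002257 on G[1,5]
R5: Y=0.005000 on G[3,5]
R6: Y=0.5848 on G[5,7]
R7: Y=0.004785 on G[6,7]
R8: Y=0.1015 on G[0,5]
R9: Y=0.0005952 on G[7,4]
R10: Y=0.02604 on G[4,5]
R11: Y=0.005181 on G[2,3]
R12: Y=0.3226 on G[4,7]
R13: Y=0.2801 on G[2,7]
R14: Y=0.006944 on G[3,2]
R15: Y=0.001894 on G[4,7]
R16: Y=0.003650 on G[3,1]
R17: Y=0.04049 on G[0,3]
Isrc: z[1]−=0.44, z[4]+=0.44
solve → V1=-119.4, V2=2.496, V3=-6.424, V4=4.095, V5=2.420, V6=2.647, V7=2.882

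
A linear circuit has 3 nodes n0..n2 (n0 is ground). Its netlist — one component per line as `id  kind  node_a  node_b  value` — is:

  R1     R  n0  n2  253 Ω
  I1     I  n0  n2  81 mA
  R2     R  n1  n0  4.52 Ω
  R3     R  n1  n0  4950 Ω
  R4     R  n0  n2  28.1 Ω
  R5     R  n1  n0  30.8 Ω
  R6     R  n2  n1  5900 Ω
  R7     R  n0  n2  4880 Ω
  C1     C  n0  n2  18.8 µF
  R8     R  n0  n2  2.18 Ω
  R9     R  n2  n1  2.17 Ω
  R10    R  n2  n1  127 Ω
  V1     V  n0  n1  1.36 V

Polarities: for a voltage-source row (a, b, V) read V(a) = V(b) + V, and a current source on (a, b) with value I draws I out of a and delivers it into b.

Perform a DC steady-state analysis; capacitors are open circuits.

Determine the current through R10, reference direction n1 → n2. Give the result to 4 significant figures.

Element admittances at DC:
  Y(R1) = 0.003953 S between n0,n2
  I1: injects 0.081 A into n2 (from n0)
  Y(R2) = 0.2212 S between n1,n0
  Y(R3) = 0.0002020 S between n1,n0
  Y(R4) = 0.03559 S between n0,n2
  Y(R5) = 0.03247 S between n1,n0
  Y(R6) = 0.0001695 S between n2,n1
  Y(R7) = 0.0002049 S between n0,n2
  Y(C1) = 0.000 S between n0,n2
  Y(R8) = 0.4587 S between n0,n2
  Y(R9) = 0.4608 S between n2,n1
  Y(R10) = 0.007874 S between n2,n1
  V1: constraint V(n0)−V(n1) = 1.36
Assemble and solve the 3×3 MNA system:
  V(n1)=-1.360  V(n2)=-0.5755
  i(V1)=-0.7132

-0.006177 A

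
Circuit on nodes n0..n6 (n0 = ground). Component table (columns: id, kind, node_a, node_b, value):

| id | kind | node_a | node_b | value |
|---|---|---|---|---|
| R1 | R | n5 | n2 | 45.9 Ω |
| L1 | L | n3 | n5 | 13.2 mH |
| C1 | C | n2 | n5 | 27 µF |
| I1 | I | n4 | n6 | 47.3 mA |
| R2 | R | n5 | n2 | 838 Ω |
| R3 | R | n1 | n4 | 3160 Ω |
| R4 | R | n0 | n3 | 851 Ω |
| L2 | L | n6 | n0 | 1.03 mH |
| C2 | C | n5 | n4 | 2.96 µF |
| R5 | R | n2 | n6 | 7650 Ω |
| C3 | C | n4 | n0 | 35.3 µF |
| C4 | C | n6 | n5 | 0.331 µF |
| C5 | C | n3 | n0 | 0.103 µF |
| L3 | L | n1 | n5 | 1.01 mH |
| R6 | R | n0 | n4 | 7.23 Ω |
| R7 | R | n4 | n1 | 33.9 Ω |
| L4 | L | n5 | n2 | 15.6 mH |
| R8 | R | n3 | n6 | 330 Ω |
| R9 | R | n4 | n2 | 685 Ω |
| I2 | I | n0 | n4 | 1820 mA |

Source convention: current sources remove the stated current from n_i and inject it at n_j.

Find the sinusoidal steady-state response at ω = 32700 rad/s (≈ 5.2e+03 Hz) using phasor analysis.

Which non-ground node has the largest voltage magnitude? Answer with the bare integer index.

Element admittances at ω=32700 rad/s:
  Y(R1) = 0.02179+0.000j S between n5,n2
  Y(L1) = 0.000-0.002317j S between n3,n5
  Y(C1) = 0.000+0.8829j S between n2,n5
  I1: injects 0.0473 A into n6 (from n4)
  Y(R2) = 0.001193+0.000j S between n5,n2
  Y(R3) = 0.0003165+0.000j S between n1,n4
  Y(R4) = 0.001175+0.000j S between n0,n3
  Y(L2) = 0.000-0.02969j S between n6,n0
  Y(C2) = 0.000+0.09679j S between n5,n4
  Y(R5) = 0.0001307+0.000j S between n2,n6
  Y(C3) = 0.000+1.154j S between n4,n0
  Y(C4) = 0.000+0.01082j S between n6,n5
  Y(C5) = 0.000+0.003368j S between n3,n0
  Y(L3) = 0.000-0.03028j S between n1,n5
  Y(R6) = 0.1383+0.000j S between n0,n4
  Y(R7) = 0.02950+0.000j S between n4,n1
  Y(L4) = 0.000-0.001960j S between n5,n2
  Y(R8) = 0.003030+0.000j S between n3,n6
  Y(R9) = 0.001460+0.000j S between n4,n2
  I2: injects 1.82 A into n4 (from n0)
Assemble and solve the 6×6 MNA system:
  V(n1)=0.3585-1.219j  V(n2)=0.09976-1.042j  V(n3)=0.05358+2.161j  V(n4)=0.1783-1.482j  V(n5)=0.09987-1.042j  V(n6)=0.1212+3.094j

6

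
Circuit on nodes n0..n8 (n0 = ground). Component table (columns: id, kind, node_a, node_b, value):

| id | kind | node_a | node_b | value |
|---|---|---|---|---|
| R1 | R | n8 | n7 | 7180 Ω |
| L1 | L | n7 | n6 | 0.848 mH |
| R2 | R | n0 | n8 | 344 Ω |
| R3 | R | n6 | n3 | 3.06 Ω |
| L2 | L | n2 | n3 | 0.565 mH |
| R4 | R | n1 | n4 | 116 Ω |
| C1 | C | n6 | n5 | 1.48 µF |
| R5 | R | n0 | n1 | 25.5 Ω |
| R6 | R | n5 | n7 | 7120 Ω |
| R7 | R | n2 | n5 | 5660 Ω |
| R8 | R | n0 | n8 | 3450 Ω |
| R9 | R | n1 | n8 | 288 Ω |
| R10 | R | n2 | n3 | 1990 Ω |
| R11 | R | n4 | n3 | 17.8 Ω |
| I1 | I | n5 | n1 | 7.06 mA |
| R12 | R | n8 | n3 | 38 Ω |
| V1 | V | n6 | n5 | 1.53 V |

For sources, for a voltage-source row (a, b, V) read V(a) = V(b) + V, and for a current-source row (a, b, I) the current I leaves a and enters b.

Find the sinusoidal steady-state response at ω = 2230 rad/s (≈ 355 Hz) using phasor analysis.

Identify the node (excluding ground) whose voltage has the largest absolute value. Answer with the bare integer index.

5

Element admittances at ω=2230 rad/s:
  Y(R1) = 0.0001393+0.000j S between n8,n7
  Y(L1) = 0.000-0.5288j S between n7,n6
  Y(R2) = 0.002907+0.000j S between n0,n8
  Y(R3) = 0.3268+0.000j S between n6,n3
  Y(L2) = 0.000-0.7937j S between n2,n3
  Y(R4) = 0.008621+0.000j S between n1,n4
  Y(C1) = 0.000+0.003300j S between n6,n5
  Y(R5) = 0.03922+0.000j S between n0,n1
  Y(R6) = 0.0001404+0.000j S between n5,n7
  Y(R7) = 0.0001767+0.000j S between n2,n5
  Y(R8) = 0.0002899+0.000j S between n0,n8
  Y(R9) = 0.003472+0.000j S between n1,n8
  Y(R10) = 0.0005025+0.000j S between n2,n3
  Y(R11) = 0.05618+0.000j S between n4,n3
  I1: injects 0.00706 A into n1 (from n5)
  Y(R12) = 0.02632+0.000j S between n8,n3
  V1: constraint V(n6)−V(n5) = 1.53
Assemble and solve the 9×9 MNA system:
  V(n1)=0.03386+7.023e-08j  V(n2)=-0.5244-0.0003443j  V(n3)=-0.5244+8.716e-07j  V(n4)=-0.4501+7.650e-07j  V(n5)=-2.075+8.429e-07j  V(n6)=-0.5451+8.429e-07j  V(n7)=-0.5451-0.0003713j  V(n8)=-0.4154-8.615e-07j
  i(V1)=0.006571-0.005049j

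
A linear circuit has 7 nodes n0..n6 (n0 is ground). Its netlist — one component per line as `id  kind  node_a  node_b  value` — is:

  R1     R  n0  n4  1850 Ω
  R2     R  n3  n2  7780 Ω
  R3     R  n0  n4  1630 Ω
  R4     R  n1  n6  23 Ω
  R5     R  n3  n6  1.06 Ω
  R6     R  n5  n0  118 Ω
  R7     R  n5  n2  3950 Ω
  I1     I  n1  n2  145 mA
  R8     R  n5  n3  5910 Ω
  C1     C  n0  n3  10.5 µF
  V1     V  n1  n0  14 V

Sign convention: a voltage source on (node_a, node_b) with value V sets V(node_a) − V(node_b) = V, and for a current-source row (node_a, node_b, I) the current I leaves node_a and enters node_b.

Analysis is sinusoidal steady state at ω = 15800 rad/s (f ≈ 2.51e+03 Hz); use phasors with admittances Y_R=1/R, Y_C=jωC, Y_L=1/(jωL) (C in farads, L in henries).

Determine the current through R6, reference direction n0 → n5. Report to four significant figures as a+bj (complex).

MNA unknowns: 6 node voltages V₁..V_6 plus 1 source current (V1)
R1: Y=0.0005405+0.000j on G[0,4]
R2: Y=0.0001285+0.000j on G[3,2]
R3: Y=0.0006135+0.000j on G[0,4]
R4: Y=0.04348+0.000j on G[1,6]
R5: Y=0.9434+0.000j on G[3,6]
R6: Y=0.008475+0.000j on G[5,0]
R7: Y=0.0002532+0.000j on G[5,2]
I1: z[1]−=0.145, z[2]+=0.145
R8: Y=0.0001692+0.000j on G[5,3]
C1: Y=0.000+0.1659j on G[0,3]
V1: row V1−V0=14, i_V1 at 1,0
solve → V1=14.00+0.000j, V2=387.5-1.279j, V3=0.9049-3.591j, V4=0.000+0.000j, V5=11.04-0.1047j, V6=1.482-3.432j
aux → i_V1=-0.6893-0.1492j

-0.09359+0.0008870j A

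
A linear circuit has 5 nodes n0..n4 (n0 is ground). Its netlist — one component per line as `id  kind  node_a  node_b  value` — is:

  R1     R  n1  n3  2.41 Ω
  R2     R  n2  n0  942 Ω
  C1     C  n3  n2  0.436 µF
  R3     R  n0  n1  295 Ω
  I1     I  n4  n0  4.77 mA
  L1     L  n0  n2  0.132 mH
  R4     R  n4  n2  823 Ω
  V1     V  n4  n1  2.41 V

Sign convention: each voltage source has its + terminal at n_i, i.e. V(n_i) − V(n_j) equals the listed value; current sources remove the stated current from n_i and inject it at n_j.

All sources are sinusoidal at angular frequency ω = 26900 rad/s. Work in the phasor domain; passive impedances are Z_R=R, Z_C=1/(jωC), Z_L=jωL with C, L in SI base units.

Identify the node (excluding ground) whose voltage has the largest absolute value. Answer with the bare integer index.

4

Element admittances at ω=26900 rad/s:
  Y(R1) = 0.4149+0.000j S between n1,n3
  Y(R2) = 0.001062+0.000j S between n2,n0
  Y(C1) = 0.000+0.01173j S between n3,n2
  Y(R3) = 0.003390+0.000j S between n0,n1
  I1: injects 0.00477 A into n0 (from n4)
  Y(L1) = 0.000-0.2816j S between n0,n2
  Y(R4) = 0.001215+0.000j S between n4,n2
  V1: constraint V(n4)−V(n1) = 2.41
Assemble and solve the 5×5 MNA system:
  V(n1)=-0.2256+0.5468j  V(n2)=0.006527-0.01425j  V(n3)=-0.2096+0.5529j  V(n4)=2.184+0.5468j
  i(V1)=-0.007416-0.0006817j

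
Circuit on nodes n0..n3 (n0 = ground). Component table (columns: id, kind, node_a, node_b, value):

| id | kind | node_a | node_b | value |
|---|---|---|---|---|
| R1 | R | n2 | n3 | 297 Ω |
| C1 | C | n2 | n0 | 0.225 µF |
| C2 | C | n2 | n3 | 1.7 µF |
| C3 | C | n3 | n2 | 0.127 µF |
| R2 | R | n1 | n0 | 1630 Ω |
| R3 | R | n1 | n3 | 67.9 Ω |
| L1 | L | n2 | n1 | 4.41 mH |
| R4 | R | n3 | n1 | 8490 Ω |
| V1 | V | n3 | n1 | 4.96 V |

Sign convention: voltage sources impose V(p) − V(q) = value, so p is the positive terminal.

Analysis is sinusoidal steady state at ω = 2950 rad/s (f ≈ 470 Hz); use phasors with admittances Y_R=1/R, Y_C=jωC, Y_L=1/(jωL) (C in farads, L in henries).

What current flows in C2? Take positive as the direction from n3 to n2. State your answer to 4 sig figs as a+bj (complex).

0.001271+0.02669j A

MNA unknowns: 3 node voltages V₁..V_3 plus 1 source current (V1)
R1: Y=0.003367+0.000j on G[2,3]
C1: Y=0.000+0.0006637j on G[2,0]
C2: Y=0.000+0.005015j on G[2,3]
C3: Y=0.000+0.0003747j on G[3,2]
R2: Y=0.0006135+0.000j on G[1,0]
R3: Y=0.01473+0.000j on G[1,3]
L1: Y=0.000-0.07687j on G[2,1]
R4: Y=0.0001178+0.000j on G[3,1]
V1: row V3−V1=4.96, i_V1 at 3,1
solve → V1=0.3218+0.04396j, V2=-0.04063+0.2974j, V3=5.282+0.04396j
aux → i_V1=-0.09292-0.02783j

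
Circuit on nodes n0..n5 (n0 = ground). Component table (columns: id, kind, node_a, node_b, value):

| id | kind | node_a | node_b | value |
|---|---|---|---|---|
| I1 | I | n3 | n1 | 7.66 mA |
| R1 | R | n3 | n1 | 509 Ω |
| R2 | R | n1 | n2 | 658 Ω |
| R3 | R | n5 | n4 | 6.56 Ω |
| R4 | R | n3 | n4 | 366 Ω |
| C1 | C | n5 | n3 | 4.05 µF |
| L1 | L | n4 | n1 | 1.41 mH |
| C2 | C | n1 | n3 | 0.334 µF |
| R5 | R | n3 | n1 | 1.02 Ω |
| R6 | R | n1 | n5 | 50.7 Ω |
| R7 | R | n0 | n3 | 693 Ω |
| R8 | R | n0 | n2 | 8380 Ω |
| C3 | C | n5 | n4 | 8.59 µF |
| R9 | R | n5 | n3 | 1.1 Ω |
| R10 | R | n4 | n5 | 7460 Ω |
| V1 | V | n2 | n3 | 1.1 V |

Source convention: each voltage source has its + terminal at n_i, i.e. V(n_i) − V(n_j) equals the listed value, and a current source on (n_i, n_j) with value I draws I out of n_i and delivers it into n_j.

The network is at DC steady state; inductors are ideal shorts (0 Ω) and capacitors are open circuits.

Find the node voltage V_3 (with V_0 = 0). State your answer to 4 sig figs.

Element admittances at DC:
  I1: injects 0.00766 A into n1 (from n3)
  Y(R1) = 0.001965 S between n3,n1
  Y(R2) = 0.001520 S between n1,n2
  Y(R3) = 0.1524 S between n5,n4
  Y(R4) = 0.002732 S between n3,n4
  Y(C1) = 0.000 S between n5,n3
  L1: short n4↔n1 (DC inductor)
  Y(C2) = 0.000 S between n1,n3
  Y(R5) = 0.9804 S between n3,n1
  Y(R6) = 0.01972 S between n1,n5
  Y(R7) = 0.001443 S between n0,n3
  Y(R8) = 0.0001193 S between n0,n2
  Y(C3) = 0.000 S between n5,n4
  Y(R9) = 0.9091 S between n5,n3
  Y(R10) = 0.0001340 S between n4,n5
  V1: constraint V(n2)−V(n3) = 1.1
Assemble and solve the 7×7 MNA system:
  V(n1)=-0.07577  V(n2)=1.016  V(n3)=-0.08402  V(n4)=-0.07577  V(n5)=-0.08270
  i(L1)=-0.001080  i(V1)=-0.001780

-0.08402 V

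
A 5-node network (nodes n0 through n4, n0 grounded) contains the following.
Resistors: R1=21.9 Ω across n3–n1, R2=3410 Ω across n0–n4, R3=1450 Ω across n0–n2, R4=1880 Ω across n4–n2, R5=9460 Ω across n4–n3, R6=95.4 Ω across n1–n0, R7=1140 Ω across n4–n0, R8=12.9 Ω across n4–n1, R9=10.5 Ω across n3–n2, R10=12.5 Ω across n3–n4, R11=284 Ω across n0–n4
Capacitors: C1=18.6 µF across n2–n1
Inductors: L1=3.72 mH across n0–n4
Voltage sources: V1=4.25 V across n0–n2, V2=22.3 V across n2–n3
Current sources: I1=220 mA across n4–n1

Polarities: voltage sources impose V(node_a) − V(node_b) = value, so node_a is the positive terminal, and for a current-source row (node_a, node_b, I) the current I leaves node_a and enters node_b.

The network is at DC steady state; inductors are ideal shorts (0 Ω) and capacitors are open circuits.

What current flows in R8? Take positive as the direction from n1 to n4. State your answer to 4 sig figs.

-0.5755 A

Element admittances at DC:
  Y(R1) = 0.04566 S between n3,n1
  Y(R2) = 0.0002933 S between n0,n4
  Y(R3) = 0.0006897 S between n0,n2
  Y(R4) = 0.0005319 S between n4,n2
  Y(R5) = 0.0001057 S between n4,n3
  Y(R6) = 0.01048 S between n1,n0
  Y(R7) = 0.0008772 S between n4,n0
  Y(C1) = 0.000 S between n2,n1
  L1: short n0↔n4 (DC inductor)
  Y(R8) = 0.07752 S between n4,n1
  Y(R9) = 0.09524 S between n3,n2
  Y(R10) = 0.08000 S between n3,n4
  Y(R11) = 0.003521 S between n0,n4
  V1: constraint V(n0)−V(n2) = 4.25
  V2: constraint V(n2)−V(n3) = 22.3
  I1: injects 0.22 A into n1 (from n4)
Assemble and solve the 7×7 MNA system:
  V(n1)=-7.424  V(n2)=-4.250  V(n3)=-26.55  V(n4)=0.000
  i(L1)=2.925  i(V1)=-3.005  i(V2)=-5.124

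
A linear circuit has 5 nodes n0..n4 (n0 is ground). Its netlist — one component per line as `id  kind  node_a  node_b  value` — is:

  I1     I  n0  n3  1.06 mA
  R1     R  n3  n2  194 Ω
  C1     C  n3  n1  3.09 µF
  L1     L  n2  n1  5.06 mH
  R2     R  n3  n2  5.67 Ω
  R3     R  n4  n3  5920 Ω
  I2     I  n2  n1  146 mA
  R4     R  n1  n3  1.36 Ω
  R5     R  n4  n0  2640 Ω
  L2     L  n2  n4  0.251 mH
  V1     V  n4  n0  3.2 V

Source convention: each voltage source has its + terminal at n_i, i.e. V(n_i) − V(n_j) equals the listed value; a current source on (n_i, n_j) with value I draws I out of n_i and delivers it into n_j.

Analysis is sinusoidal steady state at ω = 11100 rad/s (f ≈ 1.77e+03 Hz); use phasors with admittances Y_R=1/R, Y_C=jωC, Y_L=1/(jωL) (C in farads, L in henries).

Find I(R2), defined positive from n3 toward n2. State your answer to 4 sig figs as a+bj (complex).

0.1408+0.01719j A

Element admittances at ω=11100 rad/s:
  I1: injects 0.00106 A into n3 (from n0)
  Y(R1) = 0.005155+0.000j S between n3,n2
  Y(C1) = 0.000+0.03430j S between n3,n1
  Y(L1) = 0.000-0.01780j S between n2,n1
  Y(R2) = 0.1764+0.000j S between n3,n2
  Y(R3) = 0.0001689+0.000j S between n4,n3
  I2: injects 0.146 A into n1 (from n2)
  Y(R4) = 0.7353+0.000j S between n1,n3
  Y(R5) = 0.0003788+0.000j S between n4,n0
  Y(L2) = 0.000-0.3589j S between n2,n4
  V1: constraint V(n4)−V(n0) = 3.2
Assemble and solve the 5×5 MNA system:
  V(n1)=4.195+0.1150j  V(n2)=3.200+0.002578j  V(n3)=3.998+0.1001j  V(n4)=3.200+0.000j
  i(V1)=-0.0001521+0.000j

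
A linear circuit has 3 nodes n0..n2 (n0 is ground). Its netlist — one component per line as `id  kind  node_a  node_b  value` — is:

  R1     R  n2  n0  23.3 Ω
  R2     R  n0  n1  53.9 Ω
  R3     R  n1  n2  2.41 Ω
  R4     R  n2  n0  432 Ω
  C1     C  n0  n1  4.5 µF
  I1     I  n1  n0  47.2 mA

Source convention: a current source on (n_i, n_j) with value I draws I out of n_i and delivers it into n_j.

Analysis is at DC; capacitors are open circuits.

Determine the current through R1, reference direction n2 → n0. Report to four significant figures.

-0.03078 A

Element admittances at DC:
  Y(R1) = 0.04292 S between n2,n0
  Y(R2) = 0.01855 S between n0,n1
  Y(R3) = 0.4149 S between n1,n2
  Y(R4) = 0.002315 S between n2,n0
  Y(C1) = 0.000 S between n0,n1
  I1: injects 0.0472 A into n0 (from n1)
Assemble and solve the 2×2 MNA system:
  V(n1)=-0.7954  V(n2)=-0.7172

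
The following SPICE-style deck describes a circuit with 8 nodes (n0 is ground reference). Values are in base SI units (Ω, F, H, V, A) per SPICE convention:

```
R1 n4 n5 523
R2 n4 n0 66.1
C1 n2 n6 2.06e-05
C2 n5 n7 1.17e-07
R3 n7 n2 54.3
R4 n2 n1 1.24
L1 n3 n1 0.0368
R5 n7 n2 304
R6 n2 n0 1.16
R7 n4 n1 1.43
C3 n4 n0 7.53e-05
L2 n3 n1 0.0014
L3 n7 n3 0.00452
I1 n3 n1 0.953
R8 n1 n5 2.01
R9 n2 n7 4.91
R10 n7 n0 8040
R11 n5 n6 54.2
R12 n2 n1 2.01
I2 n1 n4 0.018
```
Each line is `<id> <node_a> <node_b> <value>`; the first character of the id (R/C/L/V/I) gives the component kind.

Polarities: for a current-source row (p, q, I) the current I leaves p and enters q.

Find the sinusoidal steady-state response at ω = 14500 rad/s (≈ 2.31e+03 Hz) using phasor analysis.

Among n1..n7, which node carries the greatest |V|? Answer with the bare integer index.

3

Element admittances at ω=14500 rad/s:
  Y(R1) = 0.001912+0.000j S between n4,n5
  Y(R2) = 0.01513+0.000j S between n4,n0
  Y(C1) = 0.000+0.2987j S between n2,n6
  Y(C2) = 0.000+0.001697j S between n5,n7
  Y(R3) = 0.01842+0.000j S between n7,n2
  Y(R4) = 0.8065+0.000j S between n2,n1
  Y(L1) = 0.000-0.001874j S between n3,n1
  Y(R5) = 0.003289+0.000j S between n7,n2
  Y(R6) = 0.8621+0.000j S between n2,n0
  Y(R7) = 0.6993+0.000j S between n4,n1
  Y(C3) = 0.000+1.092j S between n4,n0
  Y(L2) = 0.000-0.04926j S between n3,n1
  Y(L3) = 0.000-0.01526j S between n7,n3
  I1: injects 0.953 A into n1 (from n3)
  Y(R8) = 0.4975+0.000j S between n1,n5
  Y(R9) = 0.2037+0.000j S between n2,n7
  Y(R10) = 0.0001244+0.000j S between n7,n0
  Y(R11) = 0.01845+0.000j S between n5,n6
  Y(R12) = 0.4975+0.000j S between n2,n1
  I2: injects 0.018 A into n4 (from n1)
Assemble and solve the 7×7 MNA system:
  V(n1)=0.06508-0.02384j  V(n2)=-0.06063-0.01944j  V(n3)=-0.1865-14.39j  V(n4)=0.01602-0.04777j  V(n5)=0.06055-0.02761j  V(n6)=-0.06067-0.02693j  V(n7)=-1.030-0.06829j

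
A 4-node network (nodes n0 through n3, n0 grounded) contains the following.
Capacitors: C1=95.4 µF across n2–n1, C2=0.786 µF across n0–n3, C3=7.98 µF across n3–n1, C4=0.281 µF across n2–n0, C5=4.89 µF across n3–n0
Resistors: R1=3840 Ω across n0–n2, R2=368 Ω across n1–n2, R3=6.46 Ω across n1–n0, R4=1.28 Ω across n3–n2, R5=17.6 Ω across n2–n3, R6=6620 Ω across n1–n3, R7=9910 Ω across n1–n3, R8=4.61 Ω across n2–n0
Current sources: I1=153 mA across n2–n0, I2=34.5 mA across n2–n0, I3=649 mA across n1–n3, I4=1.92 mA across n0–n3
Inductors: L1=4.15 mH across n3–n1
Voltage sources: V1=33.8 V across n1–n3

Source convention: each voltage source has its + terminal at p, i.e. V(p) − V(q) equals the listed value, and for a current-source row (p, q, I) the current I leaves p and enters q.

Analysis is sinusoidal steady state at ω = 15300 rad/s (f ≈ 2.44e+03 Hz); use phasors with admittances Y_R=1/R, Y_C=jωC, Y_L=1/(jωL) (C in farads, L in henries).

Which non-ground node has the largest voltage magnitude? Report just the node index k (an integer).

Element admittances at ω=15300 rad/s:
  Y(C1) = 0.000+1.460j S between n2,n1
  Y(R1) = 0.0002604+0.000j S between n0,n2
  Y(R2) = 0.002717+0.000j S between n1,n2
  Y(C2) = 0.000+0.01203j S between n0,n3
  Y(R3) = 0.1548+0.000j S between n1,n0
  Y(C3) = 0.000+0.1221j S between n3,n1
  Y(C4) = 0.000+0.004299j S between n2,n0
  Y(R4) = 0.7812+0.000j S between n3,n2
  I1: injects 0.153 A into n0 (from n2)
  I2: injects 0.0345 A into n0 (from n2)
  Y(R5) = 0.05682+0.000j S between n2,n3
  Y(R6) = 0.0001511+0.000j S between n1,n3
  Y(R7) = 0.0001009+0.000j S between n1,n3
  Y(R8) = 0.2169+0.000j S between n2,n0
  Y(C5) = 0.000+0.07482j S between n3,n0
  I3: injects 0.649 A into n3 (from n1)
  I4: injects 0.00192 A into n3 (from n0)
  Y(L1) = 0.000-0.01575j S between n3,n1
  V1: constraint V(n1)−V(n3) = 33.8
Assemble and solve the 4×4 MNA system:
  V(n1)=4.961-1.006j  V(n2)=-4.548+12.34j  V(n3)=-28.84-1.006j
  i(V1)=-20.93-17.28j

3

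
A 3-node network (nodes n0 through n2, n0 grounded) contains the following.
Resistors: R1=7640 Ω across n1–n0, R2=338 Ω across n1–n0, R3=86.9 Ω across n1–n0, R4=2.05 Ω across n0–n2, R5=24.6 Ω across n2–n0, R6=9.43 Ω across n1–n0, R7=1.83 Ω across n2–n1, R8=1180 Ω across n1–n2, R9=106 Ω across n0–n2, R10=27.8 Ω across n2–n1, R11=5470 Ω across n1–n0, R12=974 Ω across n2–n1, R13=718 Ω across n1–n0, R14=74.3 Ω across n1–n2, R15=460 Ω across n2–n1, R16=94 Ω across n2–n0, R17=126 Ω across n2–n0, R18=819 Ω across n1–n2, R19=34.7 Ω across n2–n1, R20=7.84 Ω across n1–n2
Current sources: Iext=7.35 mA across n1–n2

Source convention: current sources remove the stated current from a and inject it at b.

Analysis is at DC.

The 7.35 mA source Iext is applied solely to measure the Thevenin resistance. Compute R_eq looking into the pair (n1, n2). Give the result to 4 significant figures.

R_eq = 1.166 Ω

Element admittances at DC:
  Y(R1) = 0.0001309 S between n1,n0
  Y(R2) = 0.002959 S between n1,n0
  Y(R3) = 0.01151 S between n1,n0
  Y(R4) = 0.4878 S between n0,n2
  Y(R5) = 0.04065 S between n2,n0
  Y(R6) = 0.1060 S between n1,n0
  Y(R7) = 0.5464 S between n2,n1
  Y(R8) = 0.0008475 S between n1,n2
  Y(R9) = 0.009434 S between n0,n2
  Y(R10) = 0.03597 S between n2,n1
  Y(R11) = 0.0001828 S between n1,n0
  Y(R12) = 0.001027 S between n2,n1
  Y(R13) = 0.001393 S between n1,n0
  Y(R14) = 0.01346 S between n1,n2
  Y(R15) = 0.002174 S between n2,n1
  Y(R16) = 0.01064 S between n2,n0
  Y(R17) = 0.007937 S between n2,n0
  Y(R18) = 0.001221 S between n1,n2
  Y(R19) = 0.02882 S between n2,n1
  Y(R20) = 0.1276 S between n1,n2
  Iext: injects 0.00735 A into n2 (from n1)
Assemble and solve the 2×2 MNA system:
  V(n1)=-0.007026  V(n2)=0.001543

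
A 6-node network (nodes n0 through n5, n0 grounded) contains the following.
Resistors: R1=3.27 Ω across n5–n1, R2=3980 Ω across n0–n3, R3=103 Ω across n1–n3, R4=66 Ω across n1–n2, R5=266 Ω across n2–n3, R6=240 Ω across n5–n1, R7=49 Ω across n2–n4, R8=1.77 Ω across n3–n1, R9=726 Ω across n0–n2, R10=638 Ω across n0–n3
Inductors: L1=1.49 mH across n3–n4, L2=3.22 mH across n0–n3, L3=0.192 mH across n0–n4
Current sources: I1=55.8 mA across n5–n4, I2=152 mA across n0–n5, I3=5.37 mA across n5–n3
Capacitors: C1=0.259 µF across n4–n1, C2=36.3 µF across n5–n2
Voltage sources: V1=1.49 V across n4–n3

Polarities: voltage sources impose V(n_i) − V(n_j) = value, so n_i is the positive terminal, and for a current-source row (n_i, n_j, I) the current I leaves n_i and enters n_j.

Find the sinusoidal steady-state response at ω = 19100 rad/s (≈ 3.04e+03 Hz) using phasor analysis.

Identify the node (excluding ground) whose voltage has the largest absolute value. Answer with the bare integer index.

Element admittances at ω=19100 rad/s:
  Y(R1) = 0.3058+0.000j S between n5,n1
  Y(L1) = 0.000-0.03514j S between n3,n4
  Y(L2) = 0.000-0.01626j S between n0,n3
  Y(R2) = 0.0002513+0.000j S between n0,n3
  Y(L3) = 0.000-0.2727j S between n0,n4
  Y(R3) = 0.009709+0.000j S between n1,n3
  Y(R4) = 0.01515+0.000j S between n1,n2
  I1: injects 0.0558 A into n4 (from n5)
  Y(R5) = 0.003759+0.000j S between n2,n3
  Y(R6) = 0.004167+0.000j S between n5,n1
  Y(R7) = 0.02041+0.000j S between n2,n4
  I2: injects 0.152 A into n5 (from n0)
  Y(R8) = 0.5650+0.000j S between n3,n1
  Y(R9) = 0.001377+0.000j S between n0,n2
  Y(C1) = 0.000+0.004947j S between n4,n1
  Y(C2) = 0.000+0.6933j S between n5,n2
  Y(R10) = 0.001567+0.000j S between n0,n3
  I3: injects 0.00537 A into n3 (from n5)
  V1: constraint V(n4)−V(n3) = 1.49
Assemble and solve the 6×6 MNA system:
  V(n1)=-1.209+0.5494j  V(n2)=-0.8722+0.5290j  V(n3)=-1.400+0.5390j  V(n4)=0.08976+0.5390j  V(n5)=-0.8720+0.5488j
  i(V1)=-0.1109+0.07020j

3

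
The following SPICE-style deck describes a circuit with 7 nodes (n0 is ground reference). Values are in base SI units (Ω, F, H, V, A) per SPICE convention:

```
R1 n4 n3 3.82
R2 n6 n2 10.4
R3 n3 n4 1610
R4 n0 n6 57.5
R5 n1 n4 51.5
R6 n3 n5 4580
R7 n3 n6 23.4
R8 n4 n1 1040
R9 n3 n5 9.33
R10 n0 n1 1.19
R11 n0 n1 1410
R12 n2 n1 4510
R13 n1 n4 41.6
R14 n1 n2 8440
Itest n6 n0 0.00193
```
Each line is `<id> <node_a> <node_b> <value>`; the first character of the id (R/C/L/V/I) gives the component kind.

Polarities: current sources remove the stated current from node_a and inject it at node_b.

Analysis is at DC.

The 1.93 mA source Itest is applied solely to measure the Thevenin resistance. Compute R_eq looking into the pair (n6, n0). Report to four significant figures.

R_eq = 26.77 Ω

Element admittances at DC:
  Y(R1) = 0.2618 S between n4,n3
  Y(R2) = 0.09615 S between n6,n2
  Y(R3) = 0.0006211 S between n3,n4
  Y(R4) = 0.01739 S between n0,n6
  Y(R5) = 0.01942 S between n1,n4
  Y(R6) = 0.0002183 S between n3,n5
  Y(R7) = 0.04274 S between n3,n6
  Y(R8) = 0.0009615 S between n4,n1
  Y(R9) = 0.1072 S between n3,n5
  Y(R10) = 0.8403 S between n0,n1
  Y(R11) = 0.0007092 S between n0,n1
  Y(R12) = 0.0002217 S between n2,n1
  Y(R13) = 0.02404 S between n1,n4
  Y(R14) = 0.0001185 S between n1,n2
  Itest: injects 0.00193 A into n0 (from n6)
Assemble and solve the 6×6 MNA system:
  V(n1)=-0.001226  V(n2)=-0.05149  V(n3)=-0.02793  V(n4)=-0.02406  V(n5)=-0.02793  V(n6)=-0.05167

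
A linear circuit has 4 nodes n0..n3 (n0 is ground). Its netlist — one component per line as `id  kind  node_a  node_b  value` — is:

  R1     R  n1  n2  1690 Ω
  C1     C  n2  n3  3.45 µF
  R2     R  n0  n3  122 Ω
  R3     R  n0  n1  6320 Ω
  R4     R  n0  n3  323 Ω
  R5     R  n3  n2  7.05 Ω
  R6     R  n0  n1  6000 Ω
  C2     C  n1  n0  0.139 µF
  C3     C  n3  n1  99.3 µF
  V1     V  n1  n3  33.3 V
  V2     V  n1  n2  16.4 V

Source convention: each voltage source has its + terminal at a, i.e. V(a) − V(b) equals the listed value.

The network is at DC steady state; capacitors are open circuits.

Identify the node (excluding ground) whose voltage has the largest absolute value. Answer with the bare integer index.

1

Element admittances at DC:
  Y(R1) = 0.0005917 S between n1,n2
  Y(C1) = 0.000 S between n2,n3
  Y(R2) = 0.008197 S between n0,n3
  Y(R3) = 0.0001582 S between n0,n1
  Y(R4) = 0.003096 S between n0,n3
  Y(R5) = 0.1418 S between n3,n2
  Y(R6) = 0.0001667 S between n0,n1
  Y(C2) = 0.000 S between n1,n0
  Y(C3) = 0.000 S between n3,n1
  V1: constraint V(n1)−V(n3) = 33.3
  V2: constraint V(n1)−V(n2) = 16.4
Assemble and solve the 5×5 MNA system:
  V(n1)=32.37  V(n2)=15.97  V(n3)=-0.9313
  i(V1)=-2.408  i(V2)=2.387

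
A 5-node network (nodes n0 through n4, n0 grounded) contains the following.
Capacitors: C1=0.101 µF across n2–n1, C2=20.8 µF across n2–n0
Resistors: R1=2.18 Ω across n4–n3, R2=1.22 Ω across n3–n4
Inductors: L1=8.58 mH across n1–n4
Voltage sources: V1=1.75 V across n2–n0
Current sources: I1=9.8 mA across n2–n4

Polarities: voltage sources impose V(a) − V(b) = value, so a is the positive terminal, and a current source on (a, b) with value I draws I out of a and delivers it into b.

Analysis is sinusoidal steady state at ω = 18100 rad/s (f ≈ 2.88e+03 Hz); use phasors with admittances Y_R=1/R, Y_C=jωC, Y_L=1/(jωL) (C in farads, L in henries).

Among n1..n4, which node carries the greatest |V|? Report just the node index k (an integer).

1

Apply KCL at each of the 4 non-ground nodes and solve the resulting linear system.
Node n1: branches {C1, L1} → V_1 = 1.750-5.361j
Node n2: branches {C1, C2, V1, I1} → V_2 = 1.750+0.000j
Node n3: branches {R1, R2} → V_3 = 1.750-3.839j
Node n4: branches {R1, L1, R2, I1} → V_4 = 1.750-3.839j
Source currents: i(V1)=0.000-0.6588j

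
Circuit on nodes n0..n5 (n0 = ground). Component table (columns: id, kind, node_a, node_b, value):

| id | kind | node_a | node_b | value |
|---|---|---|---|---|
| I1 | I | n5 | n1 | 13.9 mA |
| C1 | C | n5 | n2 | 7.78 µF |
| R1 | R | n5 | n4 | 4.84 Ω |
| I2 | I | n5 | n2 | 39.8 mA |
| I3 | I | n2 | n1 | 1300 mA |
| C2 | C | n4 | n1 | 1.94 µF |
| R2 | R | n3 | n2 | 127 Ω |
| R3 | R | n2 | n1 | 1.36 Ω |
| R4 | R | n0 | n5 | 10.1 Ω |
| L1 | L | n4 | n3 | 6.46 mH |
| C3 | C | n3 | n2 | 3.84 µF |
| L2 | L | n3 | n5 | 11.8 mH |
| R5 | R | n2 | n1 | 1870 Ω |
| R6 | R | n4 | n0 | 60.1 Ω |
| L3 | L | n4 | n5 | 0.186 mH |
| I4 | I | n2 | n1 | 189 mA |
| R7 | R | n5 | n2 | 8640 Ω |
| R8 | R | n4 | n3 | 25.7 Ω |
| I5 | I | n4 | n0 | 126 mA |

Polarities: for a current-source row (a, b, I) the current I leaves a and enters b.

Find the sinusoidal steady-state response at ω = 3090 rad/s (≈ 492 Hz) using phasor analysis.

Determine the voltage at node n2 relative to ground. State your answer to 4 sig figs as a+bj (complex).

MNA unknowns: 5 node voltages V₁..V_5
I1: z[5]−=0.0139, z[1]+=0.0139
C1: Y=0.000+0.02404j on G[5,2]
R1: Y=0.2066+0.000j on G[5,4]
I2: z[5]−=0.0398, z[2]+=0.0398
I3: z[2]−=1.3, z[1]+=1.3
C2: Y=0.000+0.005995j on G[4,1]
R2: Y=0.007874+0.000j on G[3,2]
R3: Y=0.7353+0.000j on G[2,1]
R4: Y=0.09901+0.000j on G[0,5]
L1: Y=0.000-0.05010j on G[4,3]
C3: Y=0.000+0.01187j on G[3,2]
L2: Y=0.000-0.02743j on G[3,5]
R5: Y=0.0005348+0.000j on G[2,1]
R6: Y=0.01664+0.000j on G[4,0]
L3: Y=0.000-1.740j on G[4,5]
I4: z[2]−=0.189, z[1]+=0.189
R7: Y=0.0001157+0.000j on G[5,2]
R8: Y=0.03891+0.000j on G[4,3]
I5: z[4]−=0.126, z[0]+=0.126
solve → V1=0.9691-1.317j, V2=-1.063-1.300j, V3=-0.8799+0.05510j, V4=-1.097-0.04176j, V5=-1.088+0.007018j

-1.063-1.300j V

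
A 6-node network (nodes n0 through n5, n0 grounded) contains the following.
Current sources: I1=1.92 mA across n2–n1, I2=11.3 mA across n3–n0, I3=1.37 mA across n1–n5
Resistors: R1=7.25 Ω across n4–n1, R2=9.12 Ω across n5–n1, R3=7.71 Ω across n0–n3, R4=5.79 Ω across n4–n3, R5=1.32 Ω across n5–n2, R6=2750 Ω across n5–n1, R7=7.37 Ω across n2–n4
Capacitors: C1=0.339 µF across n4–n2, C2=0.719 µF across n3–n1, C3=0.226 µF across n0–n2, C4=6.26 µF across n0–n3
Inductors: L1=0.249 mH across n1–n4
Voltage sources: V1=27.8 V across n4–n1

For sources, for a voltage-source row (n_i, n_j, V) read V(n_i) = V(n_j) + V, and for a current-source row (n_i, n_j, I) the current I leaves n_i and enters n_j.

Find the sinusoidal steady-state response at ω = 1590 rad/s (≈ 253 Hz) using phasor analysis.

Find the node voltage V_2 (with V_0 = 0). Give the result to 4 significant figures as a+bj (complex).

-11.61+0.2915j V

Apply KCL at each of the 5 non-ground nodes and solve the resulting linear system.
Node n1: branches {I1, R1, C2, R2, L1, R6, I3, V1} → V_1 = -27.88+0.2467j
Node n2: branches {I1, C1, R5, C3, R7} → V_2 = -11.61+0.2915j
Node n3: branches {C2, R3, R4, I2, C4} → V_3 = -0.08336+0.03856j
Node n4: branches {R1, C1, L1, R4, R7, V1} → V_4 = -0.08137+0.2467j
Node n5: branches {R2, R5, R6, I3} → V_5 = -13.67+0.2858j
Source currents: i(V1)=-5.399+70.18j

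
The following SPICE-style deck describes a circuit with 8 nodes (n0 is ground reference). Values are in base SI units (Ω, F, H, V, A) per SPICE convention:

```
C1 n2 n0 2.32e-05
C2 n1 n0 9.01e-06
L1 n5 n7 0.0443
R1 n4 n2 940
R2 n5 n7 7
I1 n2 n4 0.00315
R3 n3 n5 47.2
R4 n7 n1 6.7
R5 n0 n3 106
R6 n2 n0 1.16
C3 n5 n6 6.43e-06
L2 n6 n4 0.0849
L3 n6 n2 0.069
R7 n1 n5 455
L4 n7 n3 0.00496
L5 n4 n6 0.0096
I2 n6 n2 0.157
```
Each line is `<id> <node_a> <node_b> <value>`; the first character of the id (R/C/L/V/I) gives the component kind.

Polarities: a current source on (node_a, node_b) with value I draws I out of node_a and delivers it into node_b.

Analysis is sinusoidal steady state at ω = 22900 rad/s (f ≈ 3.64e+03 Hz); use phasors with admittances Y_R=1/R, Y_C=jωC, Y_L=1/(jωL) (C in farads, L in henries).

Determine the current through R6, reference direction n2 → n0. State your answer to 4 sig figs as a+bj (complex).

MNA unknowns: 7 node voltages V₁..V_7
C1: Y=0.000+0.5313j on G[2,0]
C2: Y=0.000+0.2063j on G[1,0]
L1: Y=0.000-0.0009857j on G[5,7]
R1: Y=0.001064+0.000j on G[4,2]
R2: Y=0.1429+0.000j on G[5,7]
I1: z[2]−=0.00315, z[4]+=0.00315
R3: Y=0.02119+0.000j on G[3,5]
R4: Y=0.1493+0.000j on G[7,1]
R5: Y=0.009434+0.000j on G[0,3]
R6: Y=0.8621+0.000j on G[2,0]
C3: Y=0.000+0.1472j on G[5,6]
L2: Y=0.000-0.0005143j on G[6,4]
L3: Y=0.000-0.0006329j on G[6,2]
R7: Y=0.002198+0.000j on G[1,5]
L4: Y=0.000-0.008804j on G[7,3]
L5: Y=0.000-0.004549j on G[4,6]
I2: z[6]−=0.157, z[2]+=0.157
solve → V1=-0.03442+0.6872j, V2=0.1310-0.07599j, V3=-1.222+0.3185j, V4=-1.376+2.551j, V5=-1.900+0.5705j, V6=-1.928+1.612j, V7=-0.9569+0.6413j

0.1129-0.06551j A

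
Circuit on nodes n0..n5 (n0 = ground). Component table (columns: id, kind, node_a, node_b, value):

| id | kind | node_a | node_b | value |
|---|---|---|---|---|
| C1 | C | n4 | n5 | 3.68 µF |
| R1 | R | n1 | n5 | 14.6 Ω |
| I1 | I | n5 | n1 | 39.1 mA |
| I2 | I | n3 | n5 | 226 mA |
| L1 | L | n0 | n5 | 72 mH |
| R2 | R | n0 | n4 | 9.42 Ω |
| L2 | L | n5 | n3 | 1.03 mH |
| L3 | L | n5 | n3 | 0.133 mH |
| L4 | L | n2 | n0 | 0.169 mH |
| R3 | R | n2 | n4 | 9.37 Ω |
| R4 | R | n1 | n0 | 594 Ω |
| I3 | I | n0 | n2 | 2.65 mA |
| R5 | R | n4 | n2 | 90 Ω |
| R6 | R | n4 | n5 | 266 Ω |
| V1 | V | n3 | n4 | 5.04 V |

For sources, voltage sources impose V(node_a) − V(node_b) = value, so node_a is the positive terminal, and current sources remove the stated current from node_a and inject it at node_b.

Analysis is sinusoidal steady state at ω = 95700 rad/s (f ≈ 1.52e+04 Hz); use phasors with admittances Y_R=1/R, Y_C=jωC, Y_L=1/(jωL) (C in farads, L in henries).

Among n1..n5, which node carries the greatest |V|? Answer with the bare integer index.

MNA unknowns: 5 node voltages V₁..V_5 plus 1 source current (V1)
C1: Y=0.000+0.3522j on G[4,5]
R1: Y=0.06849+0.000j on G[1,5]
I1: z[5]−=0.0391, z[1]+=0.0391
I2: z[3]−=0.226, z[5]+=0.226
L1: Y=0.000-0.0001451j on G[0,5]
R2: Y=0.1062+0.000j on G[0,4]
L2: Y=0.000-0.01014j on G[5,3]
L3: Y=0.000-0.07857j on G[5,3]
L4: Y=0.000-0.06183j on G[2,0]
R3: Y=0.1067+0.000j on G[2,4]
R4: Y=0.001684+0.000j on G[1,0]
I3: z[0]−=0.00265, z[2]+=0.00265
R5: Y=0.01111+0.000j on G[4,2]
R6: Y=0.003759+0.000j on G[4,5]
V1: row V3−V4=5.04, i_V1 at 3,4
solve → V1=-1.062-0.8433j, V2=0.02389+0.03756j, V3=5.061+0.02502j, V4=0.02111+0.02502j, V5=-1.659-0.8640j
aux → i_V1=-0.3049+0.5961j

3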